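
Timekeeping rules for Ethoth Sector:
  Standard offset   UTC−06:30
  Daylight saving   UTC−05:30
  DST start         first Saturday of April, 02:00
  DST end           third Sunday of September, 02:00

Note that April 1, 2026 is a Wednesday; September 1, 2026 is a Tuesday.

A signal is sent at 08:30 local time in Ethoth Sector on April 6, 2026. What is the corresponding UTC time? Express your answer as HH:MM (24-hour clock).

1 April 2026 is a Wednesday, so the first Saturday is April 4.
1 September 2026 is a Tuesday, so the first Sunday is September 6 and the third is September 20.
Daylight saving runs 4 April – 20 September; April 6, 2026 is inside that window, so Ethoth Sector is at UTC−05:30.
08:30 local + 5h30m = 14:00 UTC.

14:00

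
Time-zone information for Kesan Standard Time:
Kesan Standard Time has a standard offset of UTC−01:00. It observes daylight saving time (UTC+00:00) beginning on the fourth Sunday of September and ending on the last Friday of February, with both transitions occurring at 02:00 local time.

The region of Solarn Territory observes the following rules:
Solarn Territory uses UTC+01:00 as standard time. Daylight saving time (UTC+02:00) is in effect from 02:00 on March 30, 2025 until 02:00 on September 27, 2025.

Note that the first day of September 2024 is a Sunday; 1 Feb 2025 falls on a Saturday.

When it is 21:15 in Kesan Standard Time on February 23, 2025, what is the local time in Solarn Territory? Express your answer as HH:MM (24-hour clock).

1 September 2024 is a Sunday, so the first Sunday is September 1 and the fourth is September 22.
1 February 2025 is a Saturday, so Fridays fall on 7, 14, 21, 28; the last is February 28.
February 23, 2025 falls between 22 September 2024 and 28 February 2025, so daylight saving is in effect and Kesan Standard Time is at UTC+00:00.
21:15 Kesan Standard Time − 0h = 21:15 UTC.
At the standard offset (UTC+01:00), 21:15 UTC + 1h = 22:15 Solarn Territory standard time.
The standard-time date in Solarn Territory, February 23, 2025, does not fall between 30 March and 27 September, so daylight saving is not in effect and Solarn Territory is at UTC+01:00.
21:15 UTC + 1h = 22:15 Solarn Territory.

22:15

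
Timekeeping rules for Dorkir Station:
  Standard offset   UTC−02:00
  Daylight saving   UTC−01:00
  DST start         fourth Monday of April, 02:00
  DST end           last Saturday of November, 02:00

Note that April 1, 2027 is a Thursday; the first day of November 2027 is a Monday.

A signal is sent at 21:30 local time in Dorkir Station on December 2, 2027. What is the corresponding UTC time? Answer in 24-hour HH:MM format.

23:30

1 April 2027 is a Thursday, so the first Monday is April 5 and the fourth is April 26.
1 November 2027 is a Monday, so Saturdays fall on 6, 13, 20, 27; the last is November 27.
December 2, 2027 does not fall between 26 April and 27 November, so daylight saving is not in effect and Dorkir Station is at UTC−02:00.
21:30 local + 2h = 23:30 UTC.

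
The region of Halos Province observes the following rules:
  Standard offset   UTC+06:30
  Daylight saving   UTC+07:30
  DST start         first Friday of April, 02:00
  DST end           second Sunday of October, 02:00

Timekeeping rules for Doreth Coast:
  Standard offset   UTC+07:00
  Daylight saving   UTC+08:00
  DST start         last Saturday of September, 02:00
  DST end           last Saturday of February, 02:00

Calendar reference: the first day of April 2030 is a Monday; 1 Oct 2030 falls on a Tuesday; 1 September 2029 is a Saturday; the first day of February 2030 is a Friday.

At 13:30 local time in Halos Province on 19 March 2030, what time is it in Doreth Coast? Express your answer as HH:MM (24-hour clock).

14:00

1 April 2030 is a Monday, so the first Friday is April 5.
1 October 2030 is a Tuesday, so the first Sunday is October 6 and the second is October 13.
19 March 2030 does not fall between 5 April and 13 October, so daylight saving is not in effect and Halos Province is at UTC+06:30.
13:30 Halos Province − 6h30m = 07:00 UTC.
1 September 2029 is a Saturday, so Saturdays fall on 1, 8, 15, 22, 29; the last is September 29.
1 February 2030 is a Friday, so Saturdays fall on 2, 9, 16, 23; the last is February 23.
At the standard offset (UTC+07:00), 07:00 UTC + 7h = 14:00 Doreth Coast standard time.
The standard-time date in Doreth Coast, 19 March 2030, is outside the daylight-saving period (29 September 2029 – 23 February 2030), so Doreth Coast is on standard time, UTC+07:00.
07:00 UTC + 7h = 14:00 Doreth Coast.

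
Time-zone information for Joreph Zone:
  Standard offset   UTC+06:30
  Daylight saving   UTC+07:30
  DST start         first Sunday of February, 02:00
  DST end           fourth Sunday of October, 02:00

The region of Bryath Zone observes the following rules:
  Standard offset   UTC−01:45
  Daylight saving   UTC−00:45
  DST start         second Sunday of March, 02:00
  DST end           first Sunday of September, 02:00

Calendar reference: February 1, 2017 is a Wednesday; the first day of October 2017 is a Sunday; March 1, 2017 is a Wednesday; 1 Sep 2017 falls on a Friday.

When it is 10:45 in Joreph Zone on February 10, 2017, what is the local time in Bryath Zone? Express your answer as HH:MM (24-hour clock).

01:30

1 February 2017 is a Wednesday, so the first Sunday is February 5.
1 October 2017 is a Sunday, so the first Sunday is October 1 and the fourth is October 22.
Daylight saving runs 5 February – 22 October; February 10, 2017 is inside that window, so Joreph Zone is at UTC+07:30.
10:45 Joreph Zone − 7h30m = 03:15 UTC.
1 March 2017 is a Wednesday, so the first Sunday is March 5 and the second is March 12.
1 September 2017 is a Friday, so the first Sunday is September 3.
At the standard offset (UTC−01:45), 03:15 UTC − 1h45m = 01:30 Bryath Zone standard time.
The standard-time date in Bryath Zone, February 10, 2017, is outside the daylight-saving period (12 March – 3 September), so Bryath Zone is on standard time, UTC−01:45.
03:15 UTC − 1h45m = 01:30 Bryath Zone.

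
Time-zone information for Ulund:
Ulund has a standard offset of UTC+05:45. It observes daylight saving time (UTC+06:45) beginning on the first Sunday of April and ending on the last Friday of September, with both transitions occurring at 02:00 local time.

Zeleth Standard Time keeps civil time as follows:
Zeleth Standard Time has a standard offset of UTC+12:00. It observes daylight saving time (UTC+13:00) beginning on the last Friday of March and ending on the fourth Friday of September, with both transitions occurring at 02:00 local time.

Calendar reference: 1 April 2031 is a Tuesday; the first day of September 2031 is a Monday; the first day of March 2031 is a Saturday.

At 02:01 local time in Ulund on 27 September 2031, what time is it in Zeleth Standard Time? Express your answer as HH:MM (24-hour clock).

08:16

1 April 2031 is a Tuesday, so the first Sunday is April 6.
1 September 2031 is a Monday, so Fridays fall on 5, 12, 19, 26; the last is September 26.
27 September 2031 does not fall between 6 April and 26 September, so daylight saving is not in effect and Ulund is at UTC+05:45.
02:01 Ulund − 5h45m = 20:16 UTC (rolling into the previous day, 26 September 2031).
1 March 2031 is a Saturday, so Fridays fall on 7, 14, 21, 28; the last is March 28.
1 September 2031 is a Monday, so the first Friday is September 5 and the fourth is September 26.
At the standard offset (UTC+12:00), 20:16 UTC + 12h = 08:16 Zeleth Standard Time standard time (rolling into the next day, 27 September 2031).
Daylight saving runs 28 March – 26 September; the standard-time date in Zeleth Standard Time, 27 September 2031, is outside that window, so Zeleth Standard Time is on standard time at UTC+12:00.
20:16 UTC + 12h = 08:16 Zeleth Standard Time (rolling into the next day, 27 September 2031).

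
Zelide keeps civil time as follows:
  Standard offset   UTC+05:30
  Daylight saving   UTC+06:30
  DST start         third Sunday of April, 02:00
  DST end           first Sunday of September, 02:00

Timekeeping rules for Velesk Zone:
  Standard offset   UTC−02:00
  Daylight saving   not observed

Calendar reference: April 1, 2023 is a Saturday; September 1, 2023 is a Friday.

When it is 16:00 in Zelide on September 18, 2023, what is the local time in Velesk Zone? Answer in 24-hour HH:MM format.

1 April 2023 is a Saturday, so the first Sunday is April 2 and the third is April 16.
1 September 2023 is a Friday, so the first Sunday is September 3.
Daylight saving runs 16 April – 3 September; September 18, 2023 is outside that window, so Zelide is on standard time at UTC+05:30.
16:00 Zelide − 5h30m = 10:30 UTC.
Velesk Zone has no daylight saving, so its offset is UTC−02:00 year-round.
10:30 UTC − 2h = 08:30 Velesk Zone.

08:30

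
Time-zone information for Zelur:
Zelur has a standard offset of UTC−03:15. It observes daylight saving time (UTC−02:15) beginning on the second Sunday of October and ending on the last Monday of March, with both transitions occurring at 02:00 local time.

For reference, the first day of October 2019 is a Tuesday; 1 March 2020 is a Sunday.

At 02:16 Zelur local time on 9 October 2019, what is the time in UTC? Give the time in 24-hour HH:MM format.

1 October 2019 is a Tuesday, so the first Sunday is October 6 and the second is October 13.
1 March 2020 is a Sunday, so Mondays fall on 2, 9, 16, 23, 30; the last is March 30.
9 October 2019 is outside the daylight-saving period (13 October 2019 – 30 March 2020), so Zelur is on standard time, UTC−03:15.
02:16 local + 3h15m = 05:31 UTC.

05:31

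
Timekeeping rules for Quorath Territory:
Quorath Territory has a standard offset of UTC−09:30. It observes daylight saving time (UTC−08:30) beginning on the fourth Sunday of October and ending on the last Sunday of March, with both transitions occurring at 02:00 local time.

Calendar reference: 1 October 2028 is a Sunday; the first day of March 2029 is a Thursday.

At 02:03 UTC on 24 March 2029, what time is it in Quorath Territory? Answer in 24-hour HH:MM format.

17:33

1 October 2028 is a Sunday, so the first Sunday is October 1 and the fourth is October 22.
1 March 2029 is a Thursday, so Sundays fall on 4, 11, 18, 25; the last is March 25.
At the standard offset (UTC−09:30), 02:03 UTC − 9h30m = 16:33 Quorath Territory standard time (rolling into the previous day, 23 March 2029).
Daylight saving runs 22 October 2028 – 25 March 2029; the standard-time date in Quorath Territory, 23 March 2029, is inside that window, so Quorath Territory is at UTC−08:30.
02:03 UTC − 8h30m = 17:33 local (rolling into the previous day, 23 March 2029).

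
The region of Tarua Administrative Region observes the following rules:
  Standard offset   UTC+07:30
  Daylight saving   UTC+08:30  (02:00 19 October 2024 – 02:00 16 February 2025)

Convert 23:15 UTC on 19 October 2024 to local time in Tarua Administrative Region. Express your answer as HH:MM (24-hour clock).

07:45

At the standard offset (UTC+07:30), 23:15 UTC + 7h30m = 06:45 Tarua Administrative Region standard time (rolling into the next day, 20 October 2024).
The standard-time date in Tarua Administrative Region, 20 October 2024, lies within the daylight-saving period (19 October 2024 – 16 February 2025), so Tarua Administrative Region is on daylight time, UTC+08:30.
23:15 UTC + 8h30m = 07:45 local (rolling into the next day, 20 October 2024).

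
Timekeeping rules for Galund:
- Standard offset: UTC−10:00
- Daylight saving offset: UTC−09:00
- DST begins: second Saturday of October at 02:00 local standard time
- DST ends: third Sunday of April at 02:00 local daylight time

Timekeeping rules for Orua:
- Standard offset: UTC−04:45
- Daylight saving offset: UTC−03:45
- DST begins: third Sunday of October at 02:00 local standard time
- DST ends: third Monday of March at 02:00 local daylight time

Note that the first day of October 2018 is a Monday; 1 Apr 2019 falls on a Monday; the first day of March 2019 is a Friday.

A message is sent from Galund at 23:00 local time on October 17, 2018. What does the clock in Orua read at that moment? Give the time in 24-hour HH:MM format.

1 October 2018 is a Monday, so the first Saturday is October 6 and the second is October 13.
1 April 2019 is a Monday, so the first Sunday is April 7 and the third is April 21.
October 17, 2018 lies within the daylight-saving period (13 October 2018 – 21 April 2019), so Galund is on daylight time, UTC−09:00.
23:00 Galund + 9h = 08:00 UTC (rolling into the next day, 18 October 2018).
1 October 2018 is a Monday, so the first Sunday is October 7 and the third is October 21.
1 March 2019 is a Friday, so the first Monday is March 4 and the third is March 18.
At the standard offset (UTC−04:45), 08:00 UTC − 4h45m = 03:15 Orua standard time.
The standard-time date in Orua, October 18, 2018, is outside the daylight-saving period (21 October 2018 – 18 March 2019), so Orua is on standard time, UTC−04:45.
08:00 UTC − 4h45m = 03:15 Orua.

03:15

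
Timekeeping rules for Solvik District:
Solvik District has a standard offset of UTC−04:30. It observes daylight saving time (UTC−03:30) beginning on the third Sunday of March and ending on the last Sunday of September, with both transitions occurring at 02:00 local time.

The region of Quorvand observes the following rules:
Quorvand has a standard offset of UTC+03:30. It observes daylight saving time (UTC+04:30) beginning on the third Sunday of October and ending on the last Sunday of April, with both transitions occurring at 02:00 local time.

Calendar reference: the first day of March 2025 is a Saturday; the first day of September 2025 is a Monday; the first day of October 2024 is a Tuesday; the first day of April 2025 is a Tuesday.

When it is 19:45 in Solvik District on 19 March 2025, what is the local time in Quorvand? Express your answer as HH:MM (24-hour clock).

1 March 2025 is a Saturday, so the first Sunday is March 2 and the third is March 16.
1 September 2025 is a Monday, so Sundays fall on 7, 14, 21, 28; the last is September 28.
19 March 2025 lies within the daylight-saving period (16 March – 28 September), so Solvik District is on daylight time, UTC−03:30.
19:45 Solvik District + 3h30m = 23:15 UTC.
1 October 2024 is a Tuesday, so the first Sunday is October 6 and the third is October 20.
1 April 2025 is a Tuesday, so Sundays fall on 6, 13, 20, 27; the last is April 27.
At the standard offset (UTC+03:30), 23:15 UTC + 3h30m = 02:45 Quorvand standard time (rolling into the next day, 20 March 2025).
Daylight saving runs 20 October 2024 – 27 April 2025; the standard-time date in Quorvand, 20 March 2025, is inside that window, so Quorvand is at UTC+04:30.
23:15 UTC + 4h30m = 03:45 Quorvand (rolling into the next day, 20 March 2025).

03:45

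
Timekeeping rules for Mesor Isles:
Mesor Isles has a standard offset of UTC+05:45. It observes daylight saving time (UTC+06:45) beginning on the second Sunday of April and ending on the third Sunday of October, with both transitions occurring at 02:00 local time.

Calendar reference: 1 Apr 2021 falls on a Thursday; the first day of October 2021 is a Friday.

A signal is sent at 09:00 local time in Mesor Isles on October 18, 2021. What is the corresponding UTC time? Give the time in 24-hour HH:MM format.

1 April 2021 is a Thursday, so the first Sunday is April 4 and the second is April 11.
1 October 2021 is a Friday, so the first Sunday is October 3 and the third is October 17.
October 18, 2021 is outside the daylight-saving period (11 April – 17 October), so Mesor Isles is on standard time, UTC+05:45.
09:00 local − 5h45m = 03:15 UTC.

03:15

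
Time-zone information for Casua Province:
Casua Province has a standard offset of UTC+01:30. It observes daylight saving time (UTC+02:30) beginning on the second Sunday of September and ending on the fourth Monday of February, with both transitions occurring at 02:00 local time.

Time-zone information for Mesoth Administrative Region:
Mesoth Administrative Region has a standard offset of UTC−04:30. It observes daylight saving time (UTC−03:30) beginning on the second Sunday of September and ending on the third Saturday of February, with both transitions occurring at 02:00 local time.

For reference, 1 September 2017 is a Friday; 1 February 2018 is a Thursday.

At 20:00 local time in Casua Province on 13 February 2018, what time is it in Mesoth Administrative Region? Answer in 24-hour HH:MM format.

14:00

1 September 2017 is a Friday, so the first Sunday is September 3 and the second is September 10.
1 February 2018 is a Thursday, so the first Monday is February 5 and the fourth is February 26.
13 February 2018 lies within the daylight-saving period (10 September 2017 – 26 February 2018), so Casua Province is on daylight time, UTC+02:30.
20:00 Casua Province − 2h30m = 17:30 UTC.
1 September 2017 is a Friday, so the first Sunday is September 3 and the second is September 10.
1 February 2018 is a Thursday, so the first Saturday is February 3 and the third is February 17.
At the standard offset (UTC−04:30), 17:30 UTC − 4h30m = 13:00 Mesoth Administrative Region standard time.
The standard-time date in Mesoth Administrative Region, 13 February 2018, lies within the daylight-saving period (10 September 2017 – 17 February 2018), so Mesoth Administrative Region is on daylight time, UTC−03:30.
17:30 UTC − 3h30m = 14:00 Mesoth Administrative Region.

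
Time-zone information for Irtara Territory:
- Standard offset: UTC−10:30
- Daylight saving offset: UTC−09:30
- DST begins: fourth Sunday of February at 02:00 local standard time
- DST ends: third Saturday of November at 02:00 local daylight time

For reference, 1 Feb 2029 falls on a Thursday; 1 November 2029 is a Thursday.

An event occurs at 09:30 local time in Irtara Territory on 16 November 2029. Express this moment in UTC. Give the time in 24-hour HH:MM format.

1 February 2029 is a Thursday, so the first Sunday is February 4 and the fourth is February 25.
1 November 2029 is a Thursday, so the first Saturday is November 3 and the third is November 17.
Daylight saving runs 25 February – 17 November; 16 November 2029 is inside that window, so Irtara Territory is at UTC−09:30.
09:30 local + 9h30m = 19:00 UTC.

19:00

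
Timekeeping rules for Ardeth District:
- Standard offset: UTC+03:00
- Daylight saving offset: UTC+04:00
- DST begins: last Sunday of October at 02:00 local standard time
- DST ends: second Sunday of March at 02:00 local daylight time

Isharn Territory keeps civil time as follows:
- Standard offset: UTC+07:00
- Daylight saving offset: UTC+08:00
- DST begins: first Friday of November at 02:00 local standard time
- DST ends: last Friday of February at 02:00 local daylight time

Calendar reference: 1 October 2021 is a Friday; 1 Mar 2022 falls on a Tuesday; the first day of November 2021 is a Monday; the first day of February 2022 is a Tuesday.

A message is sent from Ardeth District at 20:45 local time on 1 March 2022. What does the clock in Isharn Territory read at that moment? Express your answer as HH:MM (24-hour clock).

1 October 2021 is a Friday, so Sundays fall on 3, 10, 17, 24, 31; the last is October 31.
1 March 2022 is a Tuesday, so the first Sunday is March 6 and the second is March 13.
1 March 2022 lies within the daylight-saving period (31 October 2021 – 13 March 2022), so Ardeth District is on daylight time, UTC+04:00.
20:45 Ardeth District − 4h = 16:45 UTC.
1 November 2021 is a Monday, so the first Friday is November 5.
1 February 2022 is a Tuesday, so Fridays fall on 4, 11, 18, 25; the last is February 25.
At the standard offset (UTC+07:00), 16:45 UTC + 7h = 23:45 Isharn Territory standard time.
The standard-time date in Isharn Territory, 1 March 2022, is outside the daylight-saving period (5 November 2021 – 25 February 2022), so Isharn Territory is on standard time, UTC+07:00.
16:45 UTC + 7h = 23:45 Isharn Territory.

23:45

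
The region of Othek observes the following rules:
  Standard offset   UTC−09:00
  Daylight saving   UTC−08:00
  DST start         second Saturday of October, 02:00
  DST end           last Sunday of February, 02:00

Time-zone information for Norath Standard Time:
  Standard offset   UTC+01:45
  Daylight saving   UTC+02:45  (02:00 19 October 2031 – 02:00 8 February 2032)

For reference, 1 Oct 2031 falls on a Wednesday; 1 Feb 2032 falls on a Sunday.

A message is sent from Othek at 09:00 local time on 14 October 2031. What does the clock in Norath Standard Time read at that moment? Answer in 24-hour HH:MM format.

18:45

1 October 2031 is a Wednesday, so the first Saturday is October 4 and the second is October 11.
1 February 2032 is a Sunday, so Sundays fall on 1, 8, 15, 22, 29; the last is February 29.
14 October 2031 lies within the daylight-saving period (11 October 2031 – 29 February 2032), so Othek is on daylight time, UTC−08:00.
09:00 Othek + 8h = 17:00 UTC.
At the standard offset (UTC+01:45), 17:00 UTC + 1h45m = 18:45 Norath Standard Time standard time.
The standard-time date in Norath Standard Time, 14 October 2031, does not fall between 19 October 2031 and 8 February 2032, so daylight saving is not in effect and Norath Standard Time is at UTC+01:45.
17:00 UTC + 1h45m = 18:45 Norath Standard Time.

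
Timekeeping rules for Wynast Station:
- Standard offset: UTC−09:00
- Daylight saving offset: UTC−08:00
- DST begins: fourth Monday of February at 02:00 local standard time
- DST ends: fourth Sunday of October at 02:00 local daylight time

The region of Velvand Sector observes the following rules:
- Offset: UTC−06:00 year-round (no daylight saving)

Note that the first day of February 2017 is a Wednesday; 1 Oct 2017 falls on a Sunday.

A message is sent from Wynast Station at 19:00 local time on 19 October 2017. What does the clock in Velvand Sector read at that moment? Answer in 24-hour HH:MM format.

21:00

1 February 2017 is a Wednesday, so the first Monday is February 6 and the fourth is February 27.
1 October 2017 is a Sunday, so the first Sunday is October 1 and the fourth is October 22.
19 October 2017 lies within the daylight-saving period (27 February – 22 October), so Wynast Station is on daylight time, UTC−08:00.
19:00 Wynast Station + 8h = 03:00 UTC (rolling into the next day, 20 October 2017).
Velvand Sector stays on UTC−06:00 all year.
03:00 UTC − 6h = 21:00 Velvand Sector (rolling into the previous day, 19 October 2017).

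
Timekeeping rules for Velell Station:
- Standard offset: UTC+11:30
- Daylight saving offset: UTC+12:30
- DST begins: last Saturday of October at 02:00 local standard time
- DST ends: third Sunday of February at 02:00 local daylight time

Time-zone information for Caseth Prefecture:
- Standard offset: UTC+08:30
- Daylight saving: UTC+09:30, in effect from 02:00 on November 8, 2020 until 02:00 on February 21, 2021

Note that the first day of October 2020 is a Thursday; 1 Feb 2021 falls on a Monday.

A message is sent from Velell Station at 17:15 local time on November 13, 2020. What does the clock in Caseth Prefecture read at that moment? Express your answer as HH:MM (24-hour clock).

14:15

1 October 2020 is a Thursday, so Saturdays fall on 3, 10, 17, 24, 31; the last is October 31.
1 February 2021 is a Monday, so the first Sunday is February 7 and the third is February 21.
Daylight saving runs 31 October 2020 – 21 February 2021; November 13, 2020 is inside that window, so Velell Station is at UTC+12:30.
17:15 Velell Station − 12h30m = 04:45 UTC.
At the standard offset (UTC+08:30), 04:45 UTC + 8h30m = 13:15 Caseth Prefecture standard time.
The standard-time date in Caseth Prefecture, November 13, 2020, falls between 8 November 2020 and 21 February 2021, so daylight saving is in effect and Caseth Prefecture is at UTC+09:30.
04:45 UTC + 9h30m = 14:15 Caseth Prefecture.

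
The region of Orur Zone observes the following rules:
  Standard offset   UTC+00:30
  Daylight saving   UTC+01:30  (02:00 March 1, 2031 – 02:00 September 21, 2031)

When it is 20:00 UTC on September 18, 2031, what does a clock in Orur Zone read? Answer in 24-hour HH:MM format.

At the standard offset (UTC+00:30), 20:00 UTC + 0h30m = 20:30 Orur Zone standard time.
The standard-time date in Orur Zone, September 18, 2031, falls between 1 March and 21 September, so daylight saving is in effect and Orur Zone is at UTC+01:30.
20:00 UTC + 1h30m = 21:30 local.

21:30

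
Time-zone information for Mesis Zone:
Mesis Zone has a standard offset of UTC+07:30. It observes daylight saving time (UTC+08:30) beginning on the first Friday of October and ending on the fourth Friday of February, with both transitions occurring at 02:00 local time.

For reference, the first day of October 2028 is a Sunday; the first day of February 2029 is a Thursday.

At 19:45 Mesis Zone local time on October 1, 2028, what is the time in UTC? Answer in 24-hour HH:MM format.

12:15

1 October 2028 is a Sunday, so the first Friday is October 6.
1 February 2029 is a Thursday, so the first Friday is February 2 and the fourth is February 23.
October 1, 2028 is outside the daylight-saving period (6 October 2028 – 23 February 2029), so Mesis Zone is on standard time, UTC+07:30.
19:45 local − 7h30m = 12:15 UTC.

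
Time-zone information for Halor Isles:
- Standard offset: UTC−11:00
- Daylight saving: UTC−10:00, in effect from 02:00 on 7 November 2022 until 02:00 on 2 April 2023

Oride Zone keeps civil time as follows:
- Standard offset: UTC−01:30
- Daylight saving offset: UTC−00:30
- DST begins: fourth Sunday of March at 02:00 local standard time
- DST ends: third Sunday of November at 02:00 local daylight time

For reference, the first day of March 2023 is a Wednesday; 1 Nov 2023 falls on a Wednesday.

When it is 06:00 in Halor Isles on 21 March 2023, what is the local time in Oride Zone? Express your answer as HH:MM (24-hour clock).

14:30

21 March 2023 lies within the daylight-saving period (7 November 2022 – 2 April 2023), so Halor Isles is on daylight time, UTC−10:00.
06:00 Halor Isles + 10h = 16:00 UTC.
1 March 2023 is a Wednesday, so the first Sunday is March 5 and the fourth is March 26.
1 November 2023 is a Wednesday, so the first Sunday is November 5 and the third is November 19.
At the standard offset (UTC−01:30), 16:00 UTC − 1h30m = 14:30 Oride Zone standard time.
Daylight saving runs 26 March – 19 November; the standard-time date in Oride Zone, 21 March 2023, is outside that window, so Oride Zone is on standard time at UTC−01:30.
16:00 UTC − 1h30m = 14:30 Oride Zone.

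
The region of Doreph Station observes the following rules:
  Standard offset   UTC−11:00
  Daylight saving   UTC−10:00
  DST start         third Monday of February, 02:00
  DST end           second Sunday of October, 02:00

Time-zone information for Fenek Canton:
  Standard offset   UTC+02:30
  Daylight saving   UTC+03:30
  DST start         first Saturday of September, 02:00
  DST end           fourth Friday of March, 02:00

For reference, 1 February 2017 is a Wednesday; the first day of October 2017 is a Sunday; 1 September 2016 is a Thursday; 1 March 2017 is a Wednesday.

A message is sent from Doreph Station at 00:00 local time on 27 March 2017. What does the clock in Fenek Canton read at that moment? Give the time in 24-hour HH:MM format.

1 February 2017 is a Wednesday, so the first Monday is February 6 and the third is February 20.
1 October 2017 is a Sunday, so the first Sunday is October 1 and the second is October 8.
Daylight saving runs 20 February – 8 October; 27 March 2017 is inside that window, so Doreph Station is at UTC−10:00.
00:00 Doreph Station + 10h = 10:00 UTC.
1 September 2016 is a Thursday, so the first Saturday is September 3.
1 March 2017 is a Wednesday, so the first Friday is March 3 and the fourth is March 24.
At the standard offset (UTC+02:30), 10:00 UTC + 2h30m = 12:30 Fenek Canton standard time.
The standard-time date in Fenek Canton, 27 March 2017, does not fall between 3 September 2016 and 24 March 2017, so daylight saving is not in effect and Fenek Canton is at UTC+02:30.
10:00 UTC + 2h30m = 12:30 Fenek Canton.

12:30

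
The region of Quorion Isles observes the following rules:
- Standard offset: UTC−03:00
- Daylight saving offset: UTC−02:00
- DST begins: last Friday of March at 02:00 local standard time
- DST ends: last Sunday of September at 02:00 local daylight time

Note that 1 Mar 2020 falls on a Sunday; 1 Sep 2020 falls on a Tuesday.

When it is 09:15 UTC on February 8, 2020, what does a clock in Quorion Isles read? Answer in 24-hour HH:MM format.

1 March 2020 is a Sunday, so Fridays fall on 6, 13, 20, 27; the last is March 27.
1 September 2020 is a Tuesday, so Sundays fall on 6, 13, 20, 27; the last is September 27.
At the standard offset (UTC−03:00), 09:15 UTC − 3h = 06:15 Quorion Isles standard time.
The standard-time date in Quorion Isles, February 8, 2020, does not fall between 27 March and 27 September, so daylight saving is not in effect and Quorion Isles is at UTC−03:00.
09:15 UTC − 3h = 06:15 local.

06:15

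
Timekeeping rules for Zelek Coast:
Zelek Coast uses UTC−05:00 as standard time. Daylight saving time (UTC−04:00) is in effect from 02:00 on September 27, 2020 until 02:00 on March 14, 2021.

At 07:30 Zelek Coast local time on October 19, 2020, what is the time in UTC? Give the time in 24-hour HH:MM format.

11:30

October 19, 2020 lies within the daylight-saving period (27 September 2020 – 14 March 2021), so Zelek Coast is on daylight time, UTC−04:00.
07:30 local + 4h = 11:30 UTC.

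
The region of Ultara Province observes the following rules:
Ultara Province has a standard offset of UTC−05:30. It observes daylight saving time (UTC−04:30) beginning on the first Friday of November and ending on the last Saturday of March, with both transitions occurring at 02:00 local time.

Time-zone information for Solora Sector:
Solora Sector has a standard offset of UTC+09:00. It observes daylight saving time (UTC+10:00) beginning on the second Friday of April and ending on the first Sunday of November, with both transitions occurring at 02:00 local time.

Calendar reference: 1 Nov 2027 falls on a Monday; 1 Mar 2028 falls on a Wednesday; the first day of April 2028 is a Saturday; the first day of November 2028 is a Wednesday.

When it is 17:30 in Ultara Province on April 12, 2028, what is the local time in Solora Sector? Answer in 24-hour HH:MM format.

08:00

1 November 2027 is a Monday, so the first Friday is November 5.
1 March 2028 is a Wednesday, so Saturdays fall on 4, 11, 18, 25; the last is March 25.
April 12, 2028 does not fall between 5 November 2027 and 25 March 2028, so daylight saving is not in effect and Ultara Province is at UTC−05:30.
17:30 Ultara Province + 5h30m = 23:00 UTC.
1 April 2028 is a Saturday, so the first Friday is April 7 and the second is April 14.
1 November 2028 is a Wednesday, so the first Sunday is November 5.
At the standard offset (UTC+09:00), 23:00 UTC + 9h = 08:00 Solora Sector standard time (rolling into the next day, 13 April 2028).
The standard-time date in Solora Sector, April 13, 2028, is outside the daylight-saving period (14 April – 5 November), so Solora Sector is on standard time, UTC+09:00.
23:00 UTC + 9h = 08:00 Solora Sector (rolling into the next day, 13 April 2028).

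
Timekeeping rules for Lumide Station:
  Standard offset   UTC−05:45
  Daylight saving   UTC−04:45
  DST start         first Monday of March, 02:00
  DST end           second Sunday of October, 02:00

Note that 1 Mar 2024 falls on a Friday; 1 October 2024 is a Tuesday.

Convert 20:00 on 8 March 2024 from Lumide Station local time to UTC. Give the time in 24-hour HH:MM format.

1 March 2024 is a Friday, so the first Monday is March 4.
1 October 2024 is a Tuesday, so the first Sunday is October 6 and the second is October 13.
8 March 2024 lies within the daylight-saving period (4 March – 13 October), so Lumide Station is on daylight time, UTC−04:45.
20:00 local + 4h45m = 00:45 UTC (rolling into the next day, 9 March 2024).

00:45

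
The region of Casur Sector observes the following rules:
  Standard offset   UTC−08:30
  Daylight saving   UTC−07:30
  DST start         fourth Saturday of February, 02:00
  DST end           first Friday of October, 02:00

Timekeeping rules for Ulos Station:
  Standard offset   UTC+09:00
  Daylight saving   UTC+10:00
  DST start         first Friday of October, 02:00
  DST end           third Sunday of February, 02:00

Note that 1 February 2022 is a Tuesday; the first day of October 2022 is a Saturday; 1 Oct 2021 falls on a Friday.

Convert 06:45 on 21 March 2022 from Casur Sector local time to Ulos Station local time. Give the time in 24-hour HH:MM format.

23:15

1 February 2022 is a Tuesday, so the first Saturday is February 5 and the fourth is February 26.
1 October 2022 is a Saturday, so the first Friday is October 7.
21 March 2022 lies within the daylight-saving period (26 February – 7 October), so Casur Sector is on daylight time, UTC−07:30.
06:45 Casur Sector + 7h30m = 14:15 UTC.
1 October 2021 is a Friday, so the first Friday is October 1.
1 February 2022 is a Tuesday, so the first Sunday is February 6 and the third is February 20.
At the standard offset (UTC+09:00), 14:15 UTC + 9h = 23:15 Ulos Station standard time.
The standard-time date in Ulos Station, 21 March 2022, is outside the daylight-saving period (1 October 2021 – 20 February 2022), so Ulos Station is on standard time, UTC+09:00.
14:15 UTC + 9h = 23:15 Ulos Station.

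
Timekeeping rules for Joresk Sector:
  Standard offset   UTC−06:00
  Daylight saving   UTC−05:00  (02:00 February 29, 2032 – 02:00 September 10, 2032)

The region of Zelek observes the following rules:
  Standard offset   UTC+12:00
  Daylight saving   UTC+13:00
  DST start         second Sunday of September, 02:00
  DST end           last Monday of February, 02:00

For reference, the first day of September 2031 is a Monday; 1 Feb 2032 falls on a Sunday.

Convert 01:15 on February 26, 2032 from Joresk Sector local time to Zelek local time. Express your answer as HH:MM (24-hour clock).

19:15

February 26, 2032 is outside the daylight-saving period (29 February – 10 September), so Joresk Sector is on standard time, UTC−06:00.
01:15 Joresk Sector + 6h = 07:15 UTC.
1 September 2031 is a Monday, so the first Sunday is September 7 and the second is September 14.
1 February 2032 is a Sunday, so Mondays fall on 2, 9, 16, 23; the last is February 23.
At the standard offset (UTC+12:00), 07:15 UTC + 12h = 19:15 Zelek standard time.
The standard-time date in Zelek, February 26, 2032, is outside the daylight-saving period (14 September 2031 – 23 February 2032), so Zelek is on standard time, UTC+12:00.
07:15 UTC + 12h = 19:15 Zelek.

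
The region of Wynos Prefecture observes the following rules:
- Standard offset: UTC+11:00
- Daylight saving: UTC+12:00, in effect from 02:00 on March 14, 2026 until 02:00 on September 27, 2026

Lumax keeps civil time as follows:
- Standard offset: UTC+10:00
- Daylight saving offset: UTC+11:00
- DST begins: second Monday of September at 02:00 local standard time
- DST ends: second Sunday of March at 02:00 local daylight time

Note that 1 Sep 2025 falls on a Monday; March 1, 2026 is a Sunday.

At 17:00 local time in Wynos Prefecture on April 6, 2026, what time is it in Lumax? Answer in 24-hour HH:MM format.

15:00

April 6, 2026 lies within the daylight-saving period (14 March – 27 September), so Wynos Prefecture is on daylight time, UTC+12:00.
17:00 Wynos Prefecture − 12h = 05:00 UTC.
1 September 2025 is a Monday, so the first Monday is September 1 and the second is September 8.
1 March 2026 is a Sunday, so the first Sunday is March 1 and the second is March 8.
At the standard offset (UTC+10:00), 05:00 UTC + 10h = 15:00 Lumax standard time.
The standard-time date in Lumax, April 6, 2026, does not fall between 8 September 2025 and 8 March 2026, so daylight saving is not in effect and Lumax is at UTC+10:00.
05:00 UTC + 10h = 15:00 Lumax.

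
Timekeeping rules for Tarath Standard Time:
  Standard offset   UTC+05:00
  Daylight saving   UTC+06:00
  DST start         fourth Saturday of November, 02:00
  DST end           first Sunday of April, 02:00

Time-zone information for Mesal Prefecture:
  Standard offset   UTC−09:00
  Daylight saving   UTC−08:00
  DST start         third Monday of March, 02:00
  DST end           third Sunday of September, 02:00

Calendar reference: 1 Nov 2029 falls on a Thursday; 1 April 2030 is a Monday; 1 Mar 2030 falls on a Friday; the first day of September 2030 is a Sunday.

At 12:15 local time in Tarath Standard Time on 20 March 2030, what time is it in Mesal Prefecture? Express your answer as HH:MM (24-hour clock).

22:15

1 November 2029 is a Thursday, so the first Saturday is November 3 and the fourth is November 24.
1 April 2030 is a Monday, so the first Sunday is April 7.
Daylight saving runs 24 November 2029 – 7 April 2030; 20 March 2030 is inside that window, so Tarath Standard Time is at UTC+06:00.
12:15 Tarath Standard Time − 6h = 06:15 UTC.
1 March 2030 is a Friday, so the first Monday is March 4 and the third is March 18.
1 September 2030 is a Sunday, so the first Sunday is September 1 and the third is September 15.
At the standard offset (UTC−09:00), 06:15 UTC − 9h = 21:15 Mesal Prefecture standard time (rolling into the previous day, 19 March 2030).
The standard-time date in Mesal Prefecture, 19 March 2030, falls between 18 March and 15 September, so daylight saving is in effect and Mesal Prefecture is at UTC−08:00.
06:15 UTC − 8h = 22:15 Mesal Prefecture (rolling into the previous day, 19 March 2030).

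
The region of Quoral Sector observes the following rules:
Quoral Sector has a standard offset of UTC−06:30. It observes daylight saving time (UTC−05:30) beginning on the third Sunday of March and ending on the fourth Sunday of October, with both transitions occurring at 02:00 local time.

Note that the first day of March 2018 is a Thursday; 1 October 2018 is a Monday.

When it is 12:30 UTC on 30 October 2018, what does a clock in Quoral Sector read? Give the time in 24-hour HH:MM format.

1 March 2018 is a Thursday, so the first Sunday is March 4 and the third is March 18.
1 October 2018 is a Monday, so the first Sunday is October 7 and the fourth is October 28.
At the standard offset (UTC−06:30), 12:30 UTC − 6h30m = 06:00 Quoral Sector standard time.
The standard-time date in Quoral Sector, 30 October 2018, does not fall between 18 March and 28 October, so daylight saving is not in effect and Quoral Sector is at UTC−06:30.
12:30 UTC − 6h30m = 06:00 local.

06:00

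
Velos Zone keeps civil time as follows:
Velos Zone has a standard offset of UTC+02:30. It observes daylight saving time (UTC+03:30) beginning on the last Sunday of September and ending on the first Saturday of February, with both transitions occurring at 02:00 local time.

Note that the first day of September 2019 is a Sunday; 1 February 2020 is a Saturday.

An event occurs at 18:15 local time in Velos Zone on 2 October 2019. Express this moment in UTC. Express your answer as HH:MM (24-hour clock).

1 September 2019 is a Sunday, so Sundays fall on 1, 8, 15, 22, 29; the last is September 29.
1 February 2020 is a Saturday, so the first Saturday is February 1.
2 October 2019 falls between 29 September 2019 and 1 February 2020, so daylight saving is in effect and Velos Zone is at UTC+03:30.
18:15 local − 3h30m = 14:45 UTC.

14:45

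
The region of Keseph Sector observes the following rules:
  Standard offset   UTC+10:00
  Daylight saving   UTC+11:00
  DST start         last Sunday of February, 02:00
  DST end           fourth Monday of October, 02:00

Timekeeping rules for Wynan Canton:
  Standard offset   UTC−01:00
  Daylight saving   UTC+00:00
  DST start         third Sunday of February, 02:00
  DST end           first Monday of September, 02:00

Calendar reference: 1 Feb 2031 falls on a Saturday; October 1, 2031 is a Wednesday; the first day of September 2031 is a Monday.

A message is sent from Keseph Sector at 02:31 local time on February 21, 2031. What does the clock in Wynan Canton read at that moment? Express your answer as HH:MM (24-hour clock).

16:31

1 February 2031 is a Saturday, so Sundays fall on 2, 9, 16, 23; the last is February 23.
1 October 2031 is a Wednesday, so the first Monday is October 6 and the fourth is October 27.
Daylight saving runs 23 February – 27 October; February 21, 2031 is outside that window, so Keseph Sector is on standard time at UTC+10:00.
02:31 Keseph Sector − 10h = 16:31 UTC (rolling into the previous day, 20 February 2031).
1 February 2031 is a Saturday, so the first Sunday is February 2 and the third is February 16.
1 September 2031 is a Monday, so the first Monday is September 1.
At the standard offset (UTC−01:00), 16:31 UTC − 1h = 15:31 Wynan Canton standard time.
Daylight saving runs 16 February – 1 September; the standard-time date in Wynan Canton, February 20, 2031, is inside that window, so Wynan Canton is at UTC+00:00.
16:31 UTC + 0h = 16:31 Wynan Canton.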